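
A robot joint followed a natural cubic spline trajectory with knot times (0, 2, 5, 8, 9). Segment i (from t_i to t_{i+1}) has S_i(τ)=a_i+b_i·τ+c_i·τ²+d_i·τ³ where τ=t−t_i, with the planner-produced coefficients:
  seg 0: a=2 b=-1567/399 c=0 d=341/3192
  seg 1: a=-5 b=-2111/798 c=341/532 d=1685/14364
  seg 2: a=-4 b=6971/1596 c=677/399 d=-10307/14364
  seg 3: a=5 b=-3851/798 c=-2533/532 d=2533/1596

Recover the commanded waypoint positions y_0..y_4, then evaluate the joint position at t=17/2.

y_0 = S_0(0) = a_0 = 2
y_1 = S_1(0) = a_1 = -5
y_2 = S_2(0) = a_2 = -4
y_3 = S_3(0) = a_3 = 5
y_4 = S_3(1) = -3
t_q=17/2 is in segment 3 (τ=1/2); S_3(τ)=6789/4256

y_0=2 y_1=-5 y_2=-4 y_3=5 y_4=-3
S(17/2) = 6789/4256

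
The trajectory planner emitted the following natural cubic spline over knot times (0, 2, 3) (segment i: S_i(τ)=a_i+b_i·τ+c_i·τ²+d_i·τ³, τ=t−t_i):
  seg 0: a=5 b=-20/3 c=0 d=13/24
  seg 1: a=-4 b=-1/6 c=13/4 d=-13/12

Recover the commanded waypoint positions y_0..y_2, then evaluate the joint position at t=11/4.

y_0 = S_0(0) = a_0 = 5
y_1 = S_1(0) = a_1 = -4
y_2 = S_1(1) = -2
t_q=11/4 is in segment 1 (τ=3/4); S_1(τ)=-705/256

y_0=5 y_1=-4 y_2=-2
S(11/4) = -705/256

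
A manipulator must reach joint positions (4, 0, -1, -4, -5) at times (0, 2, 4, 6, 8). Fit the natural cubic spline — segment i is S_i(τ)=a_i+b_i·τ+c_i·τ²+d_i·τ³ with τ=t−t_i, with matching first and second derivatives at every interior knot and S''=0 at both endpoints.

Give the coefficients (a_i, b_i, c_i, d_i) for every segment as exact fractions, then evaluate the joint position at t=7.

Δ: Δ0=-2, Δ1=-1/2, Δ2=-3/2, Δ3=-1/2
row 1: diag=8, rhs=9; c'=1/4, d'=9/8
row 2: denom=8−2·1/4=15/2; d'=(-6−2·9/8)/(15/2)=-11/10
row 3: denom=8−2·4/15=112/15; d'=(6−2·-11/10)/(112/15)=123/112
back: M3=123/112
back: M2=-11/10−4/15·123/112=-39/28
back: M1=9/8−1/4·-39/28=165/112
M: M0=0, M1=165/112, M2=-39/28, M3=123/112, M4=0
seg 0: a=4, c=M0/2=0, d=(M1−M0)/(6·2)=55/448, b=Δ0−h0·(2M0+M1)/6=-279/112
seg 1: a=0, c=M1/2=165/224, d=(M2−M1)/(6·2)=-107/448, b=Δ1−h1·(2M1+M2)/6=-57/56
seg 2: a=-1, c=M2/2=-39/56, d=(M3−M2)/(6·2)=93/448, b=Δ2−h2·(2M2+M3)/6=-15/16
seg 3: a=-4, c=M3/2=123/224, d=(M4−M3)/(6·2)=-41/448, b=Δ3−h3·(2M3+M4)/6=-69/56
t_q=7 → seg 3, τ=1; S=-4+-69/56·τ+123/224·τ²+-41/448·τ³=-2139/448

  seg 0: a=4 b=-279/112 c=0 d=55/448
  seg 1: a=0 b=-57/56 c=165/224 d=-107/448
  seg 2: a=-1 b=-15/16 c=-39/56 d=93/448
  seg 3: a=-4 b=-69/56 c=123/224 d=-41/448
S(7) = -2139/448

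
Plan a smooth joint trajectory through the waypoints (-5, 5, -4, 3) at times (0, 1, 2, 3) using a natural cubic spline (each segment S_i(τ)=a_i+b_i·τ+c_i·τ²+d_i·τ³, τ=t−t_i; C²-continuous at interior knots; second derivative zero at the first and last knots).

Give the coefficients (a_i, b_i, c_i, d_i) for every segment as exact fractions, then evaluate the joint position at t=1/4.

Δ: Δ0=10, Δ1=-9, Δ2=7
row 1: diag=4, rhs=-114; c'=1/4, d'=-57/2
row 2: denom=4−1·1/4=15/4; d'=(96−1·-57/2)/(15/4)=166/5
back: M2=166/5
back: M1=-57/2−1/4·166/5=-184/5
M: M0=0, M1=-184/5, M2=166/5, M3=0
seg 0: a=-5, c=M0/2=0, d=(M1−M0)/(6·1)=-92/15, b=Δ0−h0·(2M0+M1)/6=242/15
seg 1: a=5, c=M1/2=-92/5, d=(M2−M1)/(6·1)=35/3, b=Δ1−h1·(2M1+M2)/6=-34/15
seg 2: a=-4, c=M2/2=83/5, d=(M3−M2)/(6·1)=-83/15, b=Δ2−h2·(2M2+M3)/6=-61/15
t_q=1/4 → seg 0, τ=1/4; S=-5+242/15·τ+0·τ²+-92/15·τ³=-17/16

  seg 0: a=-5 b=242/15 c=0 d=-92/15
  seg 1: a=5 b=-34/15 c=-92/5 d=35/3
  seg 2: a=-4 b=-61/15 c=83/5 d=-83/15
S(1/4) = -17/16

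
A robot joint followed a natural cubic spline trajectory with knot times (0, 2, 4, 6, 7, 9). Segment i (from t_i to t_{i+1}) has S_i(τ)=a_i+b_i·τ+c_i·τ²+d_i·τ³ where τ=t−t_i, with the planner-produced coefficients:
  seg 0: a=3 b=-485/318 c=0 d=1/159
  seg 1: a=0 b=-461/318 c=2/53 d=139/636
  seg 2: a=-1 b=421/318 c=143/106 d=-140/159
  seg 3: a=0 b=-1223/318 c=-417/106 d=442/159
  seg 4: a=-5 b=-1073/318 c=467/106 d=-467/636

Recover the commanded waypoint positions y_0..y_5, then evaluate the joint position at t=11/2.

y_0=3 y_1=0 y_2=-1 y_3=0 y_4=-5 y_5=0
S(11/2) = 445/424

y_0 = S_0(0) = a_0 = 3
y_1 = S_1(0) = a_1 = 0
y_2 = S_2(0) = a_2 = -1
y_3 = S_3(0) = a_3 = 0
y_4 = S_4(0) = a_4 = -5
y_5 = S_4(2) = 0
t_q=11/2 is in segment 2 (τ=3/2); S_2(τ)=445/424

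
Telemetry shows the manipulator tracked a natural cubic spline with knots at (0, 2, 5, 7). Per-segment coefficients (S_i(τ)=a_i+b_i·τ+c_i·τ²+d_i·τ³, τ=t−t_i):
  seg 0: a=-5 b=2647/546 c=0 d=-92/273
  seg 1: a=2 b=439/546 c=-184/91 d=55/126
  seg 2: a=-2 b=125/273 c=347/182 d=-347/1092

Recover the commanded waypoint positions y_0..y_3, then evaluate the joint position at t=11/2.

y_0=-5 y_1=2 y_2=-2 y_3=4
S(11/2) = -555/416

y_0 = S_0(0) = a_0 = -5
y_1 = S_1(0) = a_1 = 2
y_2 = S_2(0) = a_2 = -2
y_3 = S_2(2) = 4
t_q=11/2 is in segment 2 (τ=1/2); S_2(τ)=-555/416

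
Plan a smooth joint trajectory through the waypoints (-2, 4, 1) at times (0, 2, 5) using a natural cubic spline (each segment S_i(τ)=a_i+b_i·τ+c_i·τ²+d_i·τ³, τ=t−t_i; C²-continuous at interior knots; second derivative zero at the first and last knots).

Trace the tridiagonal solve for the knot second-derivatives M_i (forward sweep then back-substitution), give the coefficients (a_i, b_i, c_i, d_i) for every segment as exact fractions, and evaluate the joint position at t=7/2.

Δ: Δ0=3, Δ1=-1
row 1: diag=10, rhs=-24; c'=3/10, d'=-12/5
back: M1=-12/5
M: M0=0, M1=-12/5, M2=0
seg 0: a=-2, c=M0/2=0, d=(M1−M0)/(6·2)=-1/5, b=Δ0−h0·(2M0+M1)/6=19/5
seg 1: a=4, c=M1/2=-6/5, d=(M2−M1)/(6·3)=2/15, b=Δ1−h1·(2M1+M2)/6=7/5
t_q=7/2 → seg 1, τ=3/2; S=4+7/5·τ+-6/5·τ²+2/15·τ³=77/20

  seg 0: a=-2 b=19/5 c=0 d=-1/5
  seg 1: a=4 b=7/5 c=-6/5 d=2/15
S(7/2) = 77/20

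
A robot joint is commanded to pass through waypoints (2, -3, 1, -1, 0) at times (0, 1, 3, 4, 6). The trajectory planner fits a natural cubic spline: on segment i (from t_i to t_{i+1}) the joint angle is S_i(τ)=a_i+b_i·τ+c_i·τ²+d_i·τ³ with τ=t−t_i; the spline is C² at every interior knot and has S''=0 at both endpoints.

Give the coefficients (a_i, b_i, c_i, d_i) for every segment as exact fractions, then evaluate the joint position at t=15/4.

  seg 0: a=2 b=-614/93 c=0 d=149/93
  seg 1: a=-3 b=-167/93 c=149/31 d=-541/372
  seg 2: a=1 b=-2/93 c=-243/62 d=361/186
  seg 3: a=-1 b=-379/186 c=59/31 d=-59/186
S(15/4) = -1595/3968

Δ: Δ0=-5, Δ1=2, Δ2=-2, Δ3=1/2
row 1: diag=6, rhs=42; c'=1/3, d'=7
row 2: denom=6−2·1/3=16/3; d'=(-24−2·7)/(16/3)=-57/8
row 3: denom=6−1·3/16=93/16; d'=(15−1·-57/8)/(93/16)=118/31
back: M3=118/31
back: M2=-57/8−3/16·118/31=-243/31
back: M1=7−1/3·-243/31=298/31
M: M0=0, M1=298/31, M2=-243/31, M3=118/31, M4=0
seg 0: a=2, c=M0/2=0, d=(M1−M0)/(6·1)=149/93, b=Δ0−h0·(2M0+M1)/6=-614/93
seg 1: a=-3, c=M1/2=149/31, d=(M2−M1)/(6·2)=-541/372, b=Δ1−h1·(2M1+M2)/6=-167/93
seg 2: a=1, c=M2/2=-243/62, d=(M3−M2)/(6·1)=361/186, b=Δ2−h2·(2M2+M3)/6=-2/93
seg 3: a=-1, c=M3/2=59/31, d=(M4−M3)/(6·2)=-59/186, b=Δ3−h3·(2M3+M4)/6=-379/186
t_q=15/4 → seg 2, τ=3/4; S=1+-2/93·τ+-243/62·τ²+361/186·τ³=-1595/3968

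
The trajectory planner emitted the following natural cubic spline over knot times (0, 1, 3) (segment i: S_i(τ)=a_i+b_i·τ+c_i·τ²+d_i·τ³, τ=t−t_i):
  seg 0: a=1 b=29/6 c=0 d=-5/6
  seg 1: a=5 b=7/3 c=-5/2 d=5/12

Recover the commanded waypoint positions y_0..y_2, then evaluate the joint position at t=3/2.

y_0 = S_0(0) = a_0 = 1
y_1 = S_1(0) = a_1 = 5
y_2 = S_1(2) = 3
t_q=3/2 is in segment 1 (τ=1/2); S_1(τ)=179/32

y_0=1 y_1=5 y_2=3
S(3/2) = 179/32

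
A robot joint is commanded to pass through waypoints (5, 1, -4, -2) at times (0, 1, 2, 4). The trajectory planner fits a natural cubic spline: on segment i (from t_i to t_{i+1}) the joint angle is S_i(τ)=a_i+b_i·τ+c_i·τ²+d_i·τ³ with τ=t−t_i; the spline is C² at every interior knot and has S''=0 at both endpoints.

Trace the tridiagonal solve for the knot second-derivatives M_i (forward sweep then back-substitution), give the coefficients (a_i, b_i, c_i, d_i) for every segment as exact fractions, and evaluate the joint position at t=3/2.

  seg 0: a=5 b=-80/23 c=0 d=-12/23
  seg 1: a=1 b=-116/23 c=-36/23 d=37/23
  seg 2: a=-4 b=-77/23 c=75/23 d=-25/46
S(3/2) = -315/184

Δ: Δ0=-4, Δ1=-5, Δ2=1
row 1: diag=4, rhs=-6; c'=1/4, d'=-3/2
row 2: denom=6−1·1/4=23/4; d'=(36−1·-3/2)/(23/4)=150/23
back: M2=150/23
back: M1=-3/2−1/4·150/23=-72/23
M: M0=0, M1=-72/23, M2=150/23, M3=0
seg 0: a=5, c=M0/2=0, d=(M1−M0)/(6·1)=-12/23, b=Δ0−h0·(2M0+M1)/6=-80/23
seg 1: a=1, c=M1/2=-36/23, d=(M2−M1)/(6·1)=37/23, b=Δ1−h1·(2M1+M2)/6=-116/23
seg 2: a=-4, c=M2/2=75/23, d=(M3−M2)/(6·2)=-25/46, b=Δ2−h2·(2M2+M3)/6=-77/23
t_q=3/2 → seg 1, τ=1/2; S=1+-116/23·τ+-36/23·τ²+37/23·τ³=-315/184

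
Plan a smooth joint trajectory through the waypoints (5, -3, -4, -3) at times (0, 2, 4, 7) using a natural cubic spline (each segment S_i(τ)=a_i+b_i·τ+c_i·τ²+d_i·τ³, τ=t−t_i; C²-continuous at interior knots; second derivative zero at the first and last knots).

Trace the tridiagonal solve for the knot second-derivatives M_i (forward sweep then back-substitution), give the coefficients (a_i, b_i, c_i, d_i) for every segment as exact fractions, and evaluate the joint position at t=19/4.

  seg 0: a=5 b=-278/57 c=0 d=25/114
  seg 1: a=-3 b=-128/57 c=25/19 d=-101/456
  seg 2: a=-4 b=41/114 c=-1/76 d=1/684
S(19/4) = -18177/4864

Δ: Δ0=-4, Δ1=-1/2, Δ2=1/3
row 1: diag=8, rhs=21; c'=1/4, d'=21/8
row 2: denom=10−2·1/4=19/2; d'=(5−2·21/8)/(19/2)=-1/38
back: M2=-1/38
back: M1=21/8−1/4·-1/38=50/19
M: M0=0, M1=50/19, M2=-1/38, M3=0
seg 0: a=5, c=M0/2=0, d=(M1−M0)/(6·2)=25/114, b=Δ0−h0·(2M0+M1)/6=-278/57
seg 1: a=-3, c=M1/2=25/19, d=(M2−M1)/(6·2)=-101/456, b=Δ1−h1·(2M1+M2)/6=-128/57
seg 2: a=-4, c=M2/2=-1/76, d=(M3−M2)/(6·3)=1/684, b=Δ2−h2·(2M2+M3)/6=41/114
t_q=19/4 → seg 2, τ=3/4; S=-4+41/114·τ+-1/76·τ²+1/684·τ³=-18177/4864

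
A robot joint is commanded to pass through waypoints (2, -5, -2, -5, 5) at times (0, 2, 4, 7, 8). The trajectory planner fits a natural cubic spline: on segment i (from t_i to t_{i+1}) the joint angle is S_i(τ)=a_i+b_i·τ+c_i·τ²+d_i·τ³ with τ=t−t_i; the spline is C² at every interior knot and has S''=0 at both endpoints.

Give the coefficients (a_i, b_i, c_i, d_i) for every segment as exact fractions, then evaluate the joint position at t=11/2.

  seg 0: a=2 b=-1399/268 c=0 d=461/1072
  seg 1: a=-5 b=-4/67 c=1383/536 d=-965/1072
  seg 2: a=-2 b=-145/268 c=-189/67 d=715/804
  seg 3: a=-5 b=877/134 c=1389/268 d=-463/268
S(11/2) = -13201/2144

Δ: Δ0=-7/2, Δ1=3/2, Δ2=-1, Δ3=10
row 1: diag=8, rhs=30; c'=1/4, d'=15/4
row 2: denom=10−2·1/4=19/2; d'=(-15−2·15/4)/(19/2)=-45/19
row 3: denom=8−3·6/19=134/19; d'=(66−3·-45/19)/(134/19)=1389/134
back: M3=1389/134
back: M2=-45/19−6/19·1389/134=-378/67
back: M1=15/4−1/4·-378/67=1383/268
M: M0=0, M1=1383/268, M2=-378/67, M3=1389/134, M4=0
seg 0: a=2, c=M0/2=0, d=(M1−M0)/(6·2)=461/1072, b=Δ0−h0·(2M0+M1)/6=-1399/268
seg 1: a=-5, c=M1/2=1383/536, d=(M2−M1)/(6·2)=-965/1072, b=Δ1−h1·(2M1+M2)/6=-4/67
seg 2: a=-2, c=M2/2=-189/67, d=(M3−M2)/(6·3)=715/804, b=Δ2−h2·(2M2+M3)/6=-145/268
seg 3: a=-5, c=M3/2=1389/268, d=(M4−M3)/(6·1)=-463/268, b=Δ3−h3·(2M3+M4)/6=877/134
t_q=11/2 → seg 2, τ=3/2; S=-2+-145/268·τ+-189/67·τ²+715/804·τ³=-13201/2144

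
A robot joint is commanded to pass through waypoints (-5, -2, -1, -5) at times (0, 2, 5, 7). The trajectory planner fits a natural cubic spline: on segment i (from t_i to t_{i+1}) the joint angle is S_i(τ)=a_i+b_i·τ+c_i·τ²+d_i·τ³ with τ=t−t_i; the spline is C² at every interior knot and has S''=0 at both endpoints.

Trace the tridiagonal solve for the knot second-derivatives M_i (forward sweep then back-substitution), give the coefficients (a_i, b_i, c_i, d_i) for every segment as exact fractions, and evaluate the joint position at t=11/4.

  seg 0: a=-5 b=125/78 c=0 d=-1/39
  seg 1: a=-2 b=101/78 c=-2/13 d=-1/18
  seg 2: a=-1 b=-44/39 c=-17/26 d=17/156
S(11/4) = -1895/1664

Δ: Δ0=3/2, Δ1=1/3, Δ2=-2
row 1: diag=10, rhs=-7; c'=3/10, d'=-7/10
row 2: denom=10−3·3/10=91/10; d'=(-14−3·-7/10)/(91/10)=-17/13
back: M2=-17/13
back: M1=-7/10−3/10·-17/13=-4/13
M: M0=0, M1=-4/13, M2=-17/13, M3=0
seg 0: a=-5, c=M0/2=0, d=(M1−M0)/(6·2)=-1/39, b=Δ0−h0·(2M0+M1)/6=125/78
seg 1: a=-2, c=M1/2=-2/13, d=(M2−M1)/(6·3)=-1/18, b=Δ1−h1·(2M1+M2)/6=101/78
seg 2: a=-1, c=M2/2=-17/26, d=(M3−M2)/(6·2)=17/156, b=Δ2−h2·(2M2+M3)/6=-44/39
t_q=11/4 → seg 1, τ=3/4; S=-2+101/78·τ+-2/13·τ²+-1/18·τ³=-1895/1664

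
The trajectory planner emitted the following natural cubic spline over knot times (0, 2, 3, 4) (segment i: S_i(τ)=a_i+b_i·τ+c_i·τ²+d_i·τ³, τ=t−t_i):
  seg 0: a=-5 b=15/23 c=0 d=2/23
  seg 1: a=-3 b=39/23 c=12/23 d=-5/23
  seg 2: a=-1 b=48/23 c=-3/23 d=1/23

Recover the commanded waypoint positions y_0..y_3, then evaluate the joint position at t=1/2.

y_0 = S_0(0) = a_0 = -5
y_1 = S_1(0) = a_1 = -3
y_2 = S_2(0) = a_2 = -1
y_3 = S_2(1) = 1
t_q=1/2 is in segment 0 (τ=1/2); S_0(τ)=-429/92

y_0=-5 y_1=-3 y_2=-1 y_3=1
S(1/2) = -429/92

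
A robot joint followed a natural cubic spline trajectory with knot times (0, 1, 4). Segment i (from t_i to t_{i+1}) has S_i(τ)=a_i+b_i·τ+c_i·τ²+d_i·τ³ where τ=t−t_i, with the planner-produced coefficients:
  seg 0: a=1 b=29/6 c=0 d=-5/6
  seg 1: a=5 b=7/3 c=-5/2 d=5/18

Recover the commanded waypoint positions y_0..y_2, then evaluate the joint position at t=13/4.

y_0 = S_0(0) = a_0 = 1
y_1 = S_1(0) = a_1 = 5
y_2 = S_1(3) = -3
t_q=13/4 is in segment 1 (τ=9/4); S_1(τ)=97/128

y_0=1 y_1=5 y_2=-3
S(13/4) = 97/128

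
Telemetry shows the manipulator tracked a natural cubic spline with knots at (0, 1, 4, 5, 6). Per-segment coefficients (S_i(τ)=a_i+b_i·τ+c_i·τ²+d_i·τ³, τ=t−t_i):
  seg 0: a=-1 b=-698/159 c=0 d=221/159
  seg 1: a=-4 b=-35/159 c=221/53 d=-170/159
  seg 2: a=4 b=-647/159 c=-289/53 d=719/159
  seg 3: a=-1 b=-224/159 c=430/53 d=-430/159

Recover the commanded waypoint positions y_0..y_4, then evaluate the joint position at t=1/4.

y_0=-1 y_1=-4 y_2=4 y_3=-1 y_4=3
S(1/4) = -7041/3392

y_0 = S_0(0) = a_0 = -1
y_1 = S_1(0) = a_1 = -4
y_2 = S_2(0) = a_2 = 4
y_3 = S_3(0) = a_3 = -1
y_4 = S_3(1) = 3
t_q=1/4 is in segment 0 (τ=1/4); S_0(τ)=-7041/3392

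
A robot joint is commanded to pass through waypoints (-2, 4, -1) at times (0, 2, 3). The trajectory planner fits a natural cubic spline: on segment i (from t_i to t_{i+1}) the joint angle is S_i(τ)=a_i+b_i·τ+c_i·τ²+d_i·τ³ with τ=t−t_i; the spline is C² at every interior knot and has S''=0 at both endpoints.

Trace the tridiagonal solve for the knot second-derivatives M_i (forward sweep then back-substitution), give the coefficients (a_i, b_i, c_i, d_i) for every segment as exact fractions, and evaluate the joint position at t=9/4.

  seg 0: a=-2 b=17/3 c=0 d=-2/3
  seg 1: a=4 b=-7/3 c=-4 d=4/3
S(9/4) = 51/16

Δ: Δ0=3, Δ1=-5
row 1: diag=6, rhs=-48; c'=1/6, d'=-8
back: M1=-8
M: M0=0, M1=-8, M2=0
seg 0: a=-2, c=M0/2=0, d=(M1−M0)/(6·2)=-2/3, b=Δ0−h0·(2M0+M1)/6=17/3
seg 1: a=4, c=M1/2=-4, d=(M2−M1)/(6·1)=4/3, b=Δ1−h1·(2M1+M2)/6=-7/3
t_q=9/4 → seg 1, τ=1/4; S=4+-7/3·τ+-4·τ²+4/3·τ³=51/16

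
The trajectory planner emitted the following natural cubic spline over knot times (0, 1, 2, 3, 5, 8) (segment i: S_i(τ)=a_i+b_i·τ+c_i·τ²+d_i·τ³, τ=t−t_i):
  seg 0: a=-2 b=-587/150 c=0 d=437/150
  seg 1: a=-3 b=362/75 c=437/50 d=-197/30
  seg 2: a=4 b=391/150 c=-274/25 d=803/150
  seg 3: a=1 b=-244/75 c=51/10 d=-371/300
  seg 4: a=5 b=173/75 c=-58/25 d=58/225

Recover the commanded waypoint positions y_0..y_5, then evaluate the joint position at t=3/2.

y_0 = S_0(0) = a_0 = -2
y_1 = S_1(0) = a_1 = -3
y_2 = S_2(0) = a_2 = 4
y_3 = S_3(0) = a_3 = 1
y_4 = S_4(0) = a_4 = 5
y_5 = S_4(3) = -2
t_q=3/2 is in segment 1 (τ=1/2); S_1(τ)=311/400

y_0=-2 y_1=-3 y_2=4 y_3=1 y_4=5 y_5=-2
S(3/2) = 311/400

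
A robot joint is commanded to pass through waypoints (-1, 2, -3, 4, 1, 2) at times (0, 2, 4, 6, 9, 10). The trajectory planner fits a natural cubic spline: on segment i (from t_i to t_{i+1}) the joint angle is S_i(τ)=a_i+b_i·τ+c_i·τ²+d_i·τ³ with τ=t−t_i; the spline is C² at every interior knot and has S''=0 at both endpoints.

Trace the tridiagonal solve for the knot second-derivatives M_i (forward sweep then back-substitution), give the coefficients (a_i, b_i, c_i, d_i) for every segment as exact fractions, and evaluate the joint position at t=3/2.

  seg 0: a=-1 b=881/286 c=0 d=-113/286
  seg 1: a=2 b=-475/286 c=-339/143 d=279/286
  seg 2: a=-3 b=161/286 c=498/143 d=-144/143
  seg 3: a=4 b=53/22 c=-366/143 d=37/78
  seg 4: a=1 b=-20/143 c=489/286 d=-163/286
S(3/2) = 5233/2288

Δ: Δ0=3/2, Δ1=-5/2, Δ2=7/2, Δ3=-1, Δ4=1
row 1: diag=8, rhs=-24; c'=1/4, d'=-3
row 2: denom=8−2·1/4=15/2; d'=(36−2·-3)/(15/2)=28/5
row 3: denom=10−2·4/15=142/15; d'=(-27−2·28/5)/(142/15)=-573/142
row 4: denom=8−3·45/142=1001/142; d'=(12−3·-573/142)/(1001/142)=489/143
back: M4=489/143
back: M3=-573/142−45/142·489/143=-732/143
back: M2=28/5−4/15·-732/143=996/143
back: M1=-3−1/4·996/143=-678/143
M: M0=0, M1=-678/143, M2=996/143, M3=-732/143, M4=489/143, M5=0
seg 0: a=-1, c=M0/2=0, d=(M1−M0)/(6·2)=-113/286, b=Δ0−h0·(2M0+M1)/6=881/286
seg 1: a=2, c=M1/2=-339/143, d=(M2−M1)/(6·2)=279/286, b=Δ1−h1·(2M1+M2)/6=-475/286
seg 2: a=-3, c=M2/2=498/143, d=(M3−M2)/(6·2)=-144/143, b=Δ2−h2·(2M2+M3)/6=161/286
seg 3: a=4, c=M3/2=-366/143, d=(M4−M3)/(6·3)=37/78, b=Δ3−h3·(2M3+M4)/6=53/22
seg 4: a=1, c=M4/2=489/286, d=(M5−M4)/(6·1)=-163/286, b=Δ4−h4·(2M4+M5)/6=-20/143
t_q=3/2 → seg 0, τ=3/2; S=-1+881/286·τ+0·τ²+-113/286·τ³=5233/2288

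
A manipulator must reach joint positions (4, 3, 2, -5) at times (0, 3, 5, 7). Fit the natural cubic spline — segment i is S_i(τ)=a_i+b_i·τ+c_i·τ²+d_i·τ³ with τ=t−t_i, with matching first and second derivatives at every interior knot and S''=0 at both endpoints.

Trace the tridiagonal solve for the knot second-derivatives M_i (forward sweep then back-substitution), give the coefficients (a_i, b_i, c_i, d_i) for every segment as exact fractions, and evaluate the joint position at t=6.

Δ: Δ0=-1/3, Δ1=-1/2, Δ2=-7/2
row 1: diag=10, rhs=-1; c'=1/5, d'=-1/10
row 2: denom=8−2·1/5=38/5; d'=(-18−2·-1/10)/(38/5)=-89/38
back: M2=-89/38
back: M1=-1/10−1/5·-89/38=7/19
M: M0=0, M1=7/19, M2=-89/38, M3=0
seg 0: a=4, c=M0/2=0, d=(M1−M0)/(6·3)=7/342, b=Δ0−h0·(2M0+M1)/6=-59/114
seg 1: a=3, c=M1/2=7/38, d=(M2−M1)/(6·2)=-103/456, b=Δ1−h1·(2M1+M2)/6=2/57
seg 2: a=2, c=M2/2=-89/76, d=(M3−M2)/(6·2)=89/456, b=Δ2−h2·(2M2+M3)/6=-221/114
t_q=6 → seg 2, τ=1; S=2+-221/114·τ+-89/76·τ²+89/456·τ³=-139/152

  seg 0: a=4 b=-59/114 c=0 d=7/342
  seg 1: a=3 b=2/57 c=7/38 d=-103/456
  seg 2: a=2 b=-221/114 c=-89/76 d=89/456
S(6) = -139/152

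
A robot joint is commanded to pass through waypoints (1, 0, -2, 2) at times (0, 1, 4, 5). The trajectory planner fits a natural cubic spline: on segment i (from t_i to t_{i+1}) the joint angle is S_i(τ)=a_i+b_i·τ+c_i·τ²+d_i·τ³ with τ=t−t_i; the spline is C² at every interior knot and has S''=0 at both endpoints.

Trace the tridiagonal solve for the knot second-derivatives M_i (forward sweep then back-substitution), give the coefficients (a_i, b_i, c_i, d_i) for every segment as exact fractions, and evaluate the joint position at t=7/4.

Δ: Δ0=-1, Δ1=-2/3, Δ2=4
row 1: diag=8, rhs=2; c'=3/8, d'=1/4
row 2: denom=8−3·3/8=55/8; d'=(28−3·1/4)/(55/8)=218/55
back: M2=218/55
back: M1=1/4−3/8·218/55=-68/55
M: M0=0, M1=-68/55, M2=218/55, M3=0
seg 0: a=1, c=M0/2=0, d=(M1−M0)/(6·1)=-34/165, b=Δ0−h0·(2M0+M1)/6=-131/165
seg 1: a=0, c=M1/2=-34/55, d=(M2−M1)/(6·3)=13/45, b=Δ1−h1·(2M1+M2)/6=-233/165
seg 2: a=-2, c=M2/2=109/55, d=(M3−M2)/(6·1)=-109/165, b=Δ2−h2·(2M2+M3)/6=442/165
t_q=7/4 → seg 1, τ=3/4; S=0+-233/165·τ+-34/55·τ²+13/45·τ³=-4523/3520

  seg 0: a=1 b=-131/165 c=0 d=-34/165
  seg 1: a=0 b=-233/165 c=-34/55 d=13/45
  seg 2: a=-2 b=442/165 c=109/55 d=-109/165
S(7/4) = -4523/3520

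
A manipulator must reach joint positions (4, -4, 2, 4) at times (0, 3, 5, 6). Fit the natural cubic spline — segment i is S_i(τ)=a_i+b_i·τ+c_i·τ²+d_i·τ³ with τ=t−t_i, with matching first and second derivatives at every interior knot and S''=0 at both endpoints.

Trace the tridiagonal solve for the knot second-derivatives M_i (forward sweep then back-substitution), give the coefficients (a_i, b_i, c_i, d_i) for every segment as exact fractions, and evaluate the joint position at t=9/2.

Δ: Δ0=-8/3, Δ1=3, Δ2=2
row 1: diag=10, rhs=34; c'=1/5, d'=17/5
row 2: denom=6−2·1/5=28/5; d'=(-6−2·17/5)/(28/5)=-16/7
back: M2=-16/7
back: M1=17/5−1/5·-16/7=27/7
M: M0=0, M1=27/7, M2=-16/7, M3=0
seg 0: a=4, c=M0/2=0, d=(M1−M0)/(6·3)=3/14, b=Δ0−h0·(2M0+M1)/6=-193/42
seg 1: a=-4, c=M1/2=27/14, d=(M2−M1)/(6·2)=-43/84, b=Δ1−h1·(2M1+M2)/6=25/21
seg 2: a=2, c=M2/2=-8/7, d=(M3−M2)/(6·1)=8/21, b=Δ2−h2·(2M2+M3)/6=58/21
t_q=9/2 → seg 1, τ=3/2; S=-4+25/21·τ+27/14·τ²+-43/84·τ³=89/224

  seg 0: a=4 b=-193/42 c=0 d=3/14
  seg 1: a=-4 b=25/21 c=27/14 d=-43/84
  seg 2: a=2 b=58/21 c=-8/7 d=8/21
S(9/2) = 89/224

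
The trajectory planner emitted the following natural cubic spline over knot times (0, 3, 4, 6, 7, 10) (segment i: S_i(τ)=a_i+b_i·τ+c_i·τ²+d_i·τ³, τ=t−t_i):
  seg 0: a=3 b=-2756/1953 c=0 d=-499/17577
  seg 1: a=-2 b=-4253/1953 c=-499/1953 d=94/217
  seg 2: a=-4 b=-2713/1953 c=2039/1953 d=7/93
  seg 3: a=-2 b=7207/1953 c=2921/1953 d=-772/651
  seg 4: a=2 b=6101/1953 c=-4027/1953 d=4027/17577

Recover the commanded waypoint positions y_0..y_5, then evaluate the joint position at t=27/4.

y_0 = S_0(0) = a_0 = 3
y_1 = S_1(0) = a_1 = -2
y_2 = S_2(0) = a_2 = -4
y_3 = S_3(0) = a_3 = -2
y_4 = S_4(0) = a_4 = 2
y_5 = S_4(3) = -1
t_q=27/4 is in segment 3 (τ=3/4); S_3(τ)=2887/2604

y_0=3 y_1=-2 y_2=-4 y_3=-2 y_4=2 y_5=-1
S(27/4) = 2887/2604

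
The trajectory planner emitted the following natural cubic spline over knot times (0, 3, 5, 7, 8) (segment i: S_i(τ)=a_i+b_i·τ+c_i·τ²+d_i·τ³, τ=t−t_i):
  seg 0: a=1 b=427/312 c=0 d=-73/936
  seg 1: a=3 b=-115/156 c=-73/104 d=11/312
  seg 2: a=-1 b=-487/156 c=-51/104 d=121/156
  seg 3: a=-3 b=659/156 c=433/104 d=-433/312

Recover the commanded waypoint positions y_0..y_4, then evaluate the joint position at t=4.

y_0=1 y_1=3 y_2=-1 y_3=-3 y_4=4
S(4) = 83/52

y_0 = S_0(0) = a_0 = 1
y_1 = S_1(0) = a_1 = 3
y_2 = S_2(0) = a_2 = -1
y_3 = S_3(0) = a_3 = -3
y_4 = S_3(1) = 4
t_q=4 is in segment 1 (τ=1); S_1(τ)=83/52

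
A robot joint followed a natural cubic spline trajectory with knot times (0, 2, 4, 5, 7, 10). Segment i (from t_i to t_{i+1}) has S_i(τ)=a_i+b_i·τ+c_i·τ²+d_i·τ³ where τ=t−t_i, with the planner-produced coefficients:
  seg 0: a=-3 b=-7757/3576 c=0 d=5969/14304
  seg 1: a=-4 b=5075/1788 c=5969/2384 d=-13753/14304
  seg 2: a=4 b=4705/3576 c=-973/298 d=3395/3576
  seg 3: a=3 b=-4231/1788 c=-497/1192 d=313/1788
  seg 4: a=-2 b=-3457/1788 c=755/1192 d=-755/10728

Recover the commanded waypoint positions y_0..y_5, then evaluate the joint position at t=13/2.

y_0=-3 y_1=-4 y_2=4 y_3=3 y_4=-2 y_5=-4
S(13/2) = -1069/1192

y_0 = S_0(0) = a_0 = -3
y_1 = S_1(0) = a_1 = -4
y_2 = S_2(0) = a_2 = 4
y_3 = S_3(0) = a_3 = 3
y_4 = S_4(0) = a_4 = -2
y_5 = S_4(3) = -4
t_q=13/2 is in segment 3 (τ=3/2); S_3(τ)=-1069/1192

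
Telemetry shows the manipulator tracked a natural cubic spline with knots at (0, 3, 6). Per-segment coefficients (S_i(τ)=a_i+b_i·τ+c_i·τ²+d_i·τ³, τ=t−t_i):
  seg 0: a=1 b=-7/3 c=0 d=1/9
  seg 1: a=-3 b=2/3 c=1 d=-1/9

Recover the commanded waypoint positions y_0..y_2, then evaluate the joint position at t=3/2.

y_0=1 y_1=-3 y_2=5
S(3/2) = -17/8

y_0 = S_0(0) = a_0 = 1
y_1 = S_1(0) = a_1 = -3
y_2 = S_1(3) = 5
t_q=3/2 is in segment 0 (τ=3/2); S_0(τ)=-17/8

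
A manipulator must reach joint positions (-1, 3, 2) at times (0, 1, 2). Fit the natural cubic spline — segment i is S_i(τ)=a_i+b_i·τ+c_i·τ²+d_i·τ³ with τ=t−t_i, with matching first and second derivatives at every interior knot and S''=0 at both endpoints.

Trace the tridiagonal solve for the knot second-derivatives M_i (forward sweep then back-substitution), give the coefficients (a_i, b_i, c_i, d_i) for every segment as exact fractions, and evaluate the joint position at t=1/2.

Δ: Δ0=4, Δ1=-1
row 1: diag=4, rhs=-30; c'=1/4, d'=-15/2
back: M1=-15/2
M: M0=0, M1=-15/2, M2=0
seg 0: a=-1, c=M0/2=0, d=(M1−M0)/(6·1)=-5/4, b=Δ0−h0·(2M0+M1)/6=21/4
seg 1: a=3, c=M1/2=-15/4, d=(M2−M1)/(6·1)=5/4, b=Δ1−h1·(2M1+M2)/6=3/2
t_q=1/2 → seg 0, τ=1/2; S=-1+21/4·τ+0·τ²+-5/4·τ³=47/32

  seg 0: a=-1 b=21/4 c=0 d=-5/4
  seg 1: a=3 b=3/2 c=-15/4 d=5/4
S(1/2) = 47/32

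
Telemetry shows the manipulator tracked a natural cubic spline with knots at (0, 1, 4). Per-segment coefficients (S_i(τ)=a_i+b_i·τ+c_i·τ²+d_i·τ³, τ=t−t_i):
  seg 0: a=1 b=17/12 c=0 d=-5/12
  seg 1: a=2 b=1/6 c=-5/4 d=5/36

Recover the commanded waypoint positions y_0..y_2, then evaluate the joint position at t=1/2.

y_0=1 y_1=2 y_2=-5
S(1/2) = 53/32

y_0 = S_0(0) = a_0 = 1
y_1 = S_1(0) = a_1 = 2
y_2 = S_1(3) = -5
t_q=1/2 is in segment 0 (τ=1/2); S_0(τ)=53/32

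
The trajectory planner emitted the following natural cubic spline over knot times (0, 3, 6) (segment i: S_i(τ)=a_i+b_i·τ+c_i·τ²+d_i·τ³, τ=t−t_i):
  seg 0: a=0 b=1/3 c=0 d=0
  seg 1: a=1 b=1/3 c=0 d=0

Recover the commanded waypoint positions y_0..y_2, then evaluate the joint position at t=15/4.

y_0=0 y_1=1 y_2=2
S(15/4) = 5/4

y_0 = S_0(0) = a_0 = 0
y_1 = S_1(0) = a_1 = 1
y_2 = S_1(3) = 2
t_q=15/4 is in segment 1 (τ=3/4); S_1(τ)=5/4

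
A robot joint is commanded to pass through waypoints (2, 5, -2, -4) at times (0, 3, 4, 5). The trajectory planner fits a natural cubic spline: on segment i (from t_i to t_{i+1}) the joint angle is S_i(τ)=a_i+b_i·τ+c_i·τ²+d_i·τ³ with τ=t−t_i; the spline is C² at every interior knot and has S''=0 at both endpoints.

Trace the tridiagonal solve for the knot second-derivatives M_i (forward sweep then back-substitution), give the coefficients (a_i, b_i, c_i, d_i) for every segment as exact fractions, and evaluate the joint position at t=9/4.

  seg 0: a=2 b=142/31 c=0 d=-37/93
  seg 1: a=5 b=-191/31 c=-111/31 d=85/31
  seg 2: a=-2 b=-158/31 c=144/31 d=-48/31
S(9/4) = 15425/1984

Δ: Δ0=1, Δ1=-7, Δ2=-2
row 1: diag=8, rhs=-48; c'=1/8, d'=-6
row 2: denom=4−1·1/8=31/8; d'=(30−1·-6)/(31/8)=288/31
back: M2=288/31
back: M1=-6−1/8·288/31=-222/31
M: M0=0, M1=-222/31, M2=288/31, M3=0
seg 0: a=2, c=M0/2=0, d=(M1−M0)/(6·3)=-37/93, b=Δ0−h0·(2M0+M1)/6=142/31
seg 1: a=5, c=M1/2=-111/31, d=(M2−M1)/(6·1)=85/31, b=Δ1−h1·(2M1+M2)/6=-191/31
seg 2: a=-2, c=M2/2=144/31, d=(M3−M2)/(6·1)=-48/31, b=Δ2−h2·(2M2+M3)/6=-158/31
t_q=9/4 → seg 0, τ=9/4; S=2+142/31·τ+0·τ²+-37/93·τ³=15425/1984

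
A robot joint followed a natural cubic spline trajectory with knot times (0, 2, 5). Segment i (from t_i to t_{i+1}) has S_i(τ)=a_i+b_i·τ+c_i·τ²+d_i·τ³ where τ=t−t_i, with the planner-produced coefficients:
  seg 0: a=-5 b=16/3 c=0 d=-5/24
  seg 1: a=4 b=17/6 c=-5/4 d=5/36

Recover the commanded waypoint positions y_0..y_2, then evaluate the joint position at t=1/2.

y_0=-5 y_1=4 y_2=5
S(1/2) = -151/64

y_0 = S_0(0) = a_0 = -5
y_1 = S_1(0) = a_1 = 4
y_2 = S_1(3) = 5
t_q=1/2 is in segment 0 (τ=1/2); S_0(τ)=-151/64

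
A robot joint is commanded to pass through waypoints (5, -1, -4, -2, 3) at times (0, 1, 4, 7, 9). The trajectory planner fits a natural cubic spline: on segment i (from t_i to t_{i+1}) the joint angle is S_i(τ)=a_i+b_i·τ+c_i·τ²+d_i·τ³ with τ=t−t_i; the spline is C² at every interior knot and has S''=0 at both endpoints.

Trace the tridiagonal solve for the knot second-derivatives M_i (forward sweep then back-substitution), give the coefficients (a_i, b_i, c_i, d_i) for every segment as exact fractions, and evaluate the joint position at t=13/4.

  seg 0: a=5 b=-1517/228 c=0 d=149/228
  seg 1: a=-1 b=-535/114 c=149/76 d=-499/2052
  seg 2: a=-4 b=115/228 c=-13/57 d=193/2052
  seg 3: a=-2 b=191/114 c=47/76 d=-47/456
S(13/4) = -21421/4864

Δ: Δ0=-6, Δ1=-1, Δ2=2/3, Δ3=5/2
row 1: diag=8, rhs=30; c'=3/8, d'=15/4
row 2: denom=12−3·3/8=87/8; d'=(10−3·15/4)/(87/8)=-10/87
row 3: denom=10−3·8/29=266/29; d'=(11−3·-10/87)/(266/29)=47/38
back: M3=47/38
back: M2=-10/87−8/29·47/38=-26/57
back: M1=15/4−3/8·-26/57=149/38
M: M0=0, M1=149/38, M2=-26/57, M3=47/38, M4=0
seg 0: a=5, c=M0/2=0, d=(M1−M0)/(6·1)=149/228, b=Δ0−h0·(2M0+M1)/6=-1517/228
seg 1: a=-1, c=M1/2=149/76, d=(M2−M1)/(6·3)=-499/2052, b=Δ1−h1·(2M1+M2)/6=-535/114
seg 2: a=-4, c=M2/2=-13/57, d=(M3−M2)/(6·3)=193/2052, b=Δ2−h2·(2M2+M3)/6=115/228
seg 3: a=-2, c=M3/2=47/76, d=(M4−M3)/(6·2)=-47/456, b=Δ3−h3·(2M3+M4)/6=191/114
t_q=13/4 → seg 1, τ=9/4; S=-1+-535/114·τ+149/76·τ²+-499/2052·τ³=-21421/4864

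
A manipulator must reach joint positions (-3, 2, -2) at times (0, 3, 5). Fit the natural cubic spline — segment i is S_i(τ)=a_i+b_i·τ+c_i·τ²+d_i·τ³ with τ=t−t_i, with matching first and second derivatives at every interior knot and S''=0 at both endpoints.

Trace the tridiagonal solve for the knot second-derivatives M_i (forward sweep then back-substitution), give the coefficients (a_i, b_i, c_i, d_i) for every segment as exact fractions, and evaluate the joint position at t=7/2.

Δ: Δ0=5/3, Δ1=-2
row 1: diag=10, rhs=-22; c'=1/5, d'=-11/5
back: M1=-11/5
M: M0=0, M1=-11/5, M2=0
seg 0: a=-3, c=M0/2=0, d=(M1−M0)/(6·3)=-11/90, b=Δ0−h0·(2M0+M1)/6=83/30
seg 1: a=2, c=M1/2=-11/10, d=(M2−M1)/(6·2)=11/60, b=Δ1−h1·(2M1+M2)/6=-8/15
t_q=7/2 → seg 1, τ=1/2; S=2+-8/15·τ+-11/10·τ²+11/60·τ³=237/160

  seg 0: a=-3 b=83/30 c=0 d=-11/90
  seg 1: a=2 b=-8/15 c=-11/10 d=11/60
S(7/2) = 237/160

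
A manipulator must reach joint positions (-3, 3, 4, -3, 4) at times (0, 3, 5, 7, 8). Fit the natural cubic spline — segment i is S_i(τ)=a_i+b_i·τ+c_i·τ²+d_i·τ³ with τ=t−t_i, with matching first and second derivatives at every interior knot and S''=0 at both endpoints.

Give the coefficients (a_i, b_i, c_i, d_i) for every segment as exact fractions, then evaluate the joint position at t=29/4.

  seg 0: a=-3 b=95/52 c=0 d=1/52
  seg 1: a=3 b=61/26 c=9/52 d=-57/104
  seg 2: a=4 b=-46/13 c=-81/26 d=163/104
  seg 3: a=-3 b=73/26 c=327/52 d=-109/52
S(29/4) = -6449/3328

Δ: Δ0=2, Δ1=1/2, Δ2=-7/2, Δ3=7
row 1: diag=10, rhs=-9; c'=1/5, d'=-9/10
row 2: denom=8−2·1/5=38/5; d'=(-24−2·-9/10)/(38/5)=-111/38
row 3: denom=6−2·5/19=104/19; d'=(63−2·-111/38)/(104/19)=327/26
back: M3=327/26
back: M2=-111/38−5/19·327/26=-81/13
back: M1=-9/10−1/5·-81/13=9/26
M: M0=0, M1=9/26, M2=-81/13, M3=327/26, M4=0
seg 0: a=-3, c=M0/2=0, d=(M1−M0)/(6·3)=1/52, b=Δ0−h0·(2M0+M1)/6=95/52
seg 1: a=3, c=M1/2=9/52, d=(M2−M1)/(6·2)=-57/104, b=Δ1−h1·(2M1+M2)/6=61/26
seg 2: a=4, c=M2/2=-81/26, d=(M3−M2)/(6·2)=163/104, b=Δ2−h2·(2M2+M3)/6=-46/13
seg 3: a=-3, c=M3/2=327/52, d=(M4−M3)/(6·1)=-109/52, b=Δ3−h3·(2M3+M4)/6=73/26
t_q=29/4 → seg 3, τ=1/4; S=-3+73/26·τ+327/52·τ²+-109/52·τ³=-6449/3328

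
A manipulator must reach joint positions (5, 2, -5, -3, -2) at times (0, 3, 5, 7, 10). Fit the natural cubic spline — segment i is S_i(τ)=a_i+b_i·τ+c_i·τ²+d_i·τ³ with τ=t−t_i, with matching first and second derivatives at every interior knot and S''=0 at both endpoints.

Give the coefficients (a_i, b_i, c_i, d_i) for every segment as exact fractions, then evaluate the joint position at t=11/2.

Δ: Δ0=-1, Δ1=-7/2, Δ2=1, Δ3=1/3
row 1: diag=10, rhs=-15; c'=1/5, d'=-3/2
row 2: denom=8−2·1/5=38/5; d'=(27−2·-3/2)/(38/5)=75/19
row 3: denom=10−2·5/19=180/19; d'=(-4−2·75/19)/(180/19)=-113/90
back: M3=-113/90
back: M2=75/19−5/19·-113/90=77/18
back: M1=-3/2−1/5·77/18=-106/45
M: M0=0, M1=-106/45, M2=77/18, M3=-113/90, M4=0
seg 0: a=5, c=M0/2=0, d=(M1−M0)/(6·3)=-53/405, b=Δ0−h0·(2M0+M1)/6=8/45
seg 1: a=2, c=M1/2=-53/45, d=(M2−M1)/(6·2)=199/360, b=Δ1−h1·(2M1+M2)/6=-151/45
seg 2: a=-5, c=M2/2=77/36, d=(M3−M2)/(6·2)=-83/180, b=Δ2−h2·(2M2+M3)/6=-43/30
seg 3: a=-3, c=M3/2=-113/180, d=(M4−M3)/(6·3)=113/1620, b=Δ3−h3·(2M3+M4)/6=143/90
t_q=11/2 → seg 2, τ=1/2; S=-5+-43/30·τ+77/36·τ²+-83/180·τ³=-503/96

  seg 0: a=5 b=8/45 c=0 d=-53/405
  seg 1: a=2 b=-151/45 c=-53/45 d=199/360
  seg 2: a=-5 b=-43/30 c=77/36 d=-83/180
  seg 3: a=-3 b=143/90 c=-113/180 d=113/1620
S(11/2) = -503/96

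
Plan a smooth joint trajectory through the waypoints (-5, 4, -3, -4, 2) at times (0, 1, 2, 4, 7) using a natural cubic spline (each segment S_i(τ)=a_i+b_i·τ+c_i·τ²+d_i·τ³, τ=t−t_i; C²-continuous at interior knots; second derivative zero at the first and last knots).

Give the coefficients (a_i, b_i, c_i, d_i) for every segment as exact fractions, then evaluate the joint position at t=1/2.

  seg 0: a=-5 b=1441/107 c=0 d=-478/107
  seg 1: a=4 b=7/107 c=-1434/107 d=678/107
  seg 2: a=-3 b=-827/107 c=600/107 d=-853/856
  seg 3: a=-4 b=587/214 c=-159/428 d=53/1284
S(1/2) = 503/428

Δ: Δ0=9, Δ1=-7, Δ2=-1/2, Δ3=2
row 1: diag=4, rhs=-96; c'=1/4, d'=-24
row 2: denom=6−1·1/4=23/4; d'=(39−1·-24)/(23/4)=252/23
row 3: denom=10−2·8/23=214/23; d'=(15−2·252/23)/(214/23)=-159/214
back: M3=-159/214
back: M2=252/23−8/23·-159/214=1200/107
back: M1=-24−1/4·1200/107=-2868/107
M: M0=0, M1=-2868/107, M2=1200/107, M3=-159/214, M4=0
seg 0: a=-5, c=M0/2=0, d=(M1−M0)/(6·1)=-478/107, b=Δ0−h0·(2M0+M1)/6=1441/107
seg 1: a=4, c=M1/2=-1434/107, d=(M2−M1)/(6·1)=678/107, b=Δ1−h1·(2M1+M2)/6=7/107
seg 2: a=-3, c=M2/2=600/107, d=(M3−M2)/(6·2)=-853/856, b=Δ2−h2·(2M2+M3)/6=-827/107
seg 3: a=-4, c=M3/2=-159/428, d=(M4−M3)/(6·3)=53/1284, b=Δ3−h3·(2M3+M4)/6=587/214
t_q=1/2 → seg 0, τ=1/2; S=-5+1441/107·τ+0·τ²+-478/107·τ³=503/428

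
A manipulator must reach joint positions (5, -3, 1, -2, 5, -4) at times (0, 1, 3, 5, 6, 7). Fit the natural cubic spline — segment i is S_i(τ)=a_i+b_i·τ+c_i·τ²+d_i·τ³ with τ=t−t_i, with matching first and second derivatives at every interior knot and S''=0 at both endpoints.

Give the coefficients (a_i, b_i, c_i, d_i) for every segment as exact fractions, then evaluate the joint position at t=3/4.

Δ: Δ0=-8, Δ1=2, Δ2=-3/2, Δ3=7, Δ4=-9
row 1: diag=6, rhs=60; c'=1/3, d'=10
row 2: denom=8−2·1/3=22/3; d'=(-21−2·10)/(22/3)=-123/22
row 3: denom=6−2·3/11=60/11; d'=(51−2·-123/22)/(60/11)=57/5
row 4: denom=4−1·11/60=229/60; d'=(-96−1·57/5)/(229/60)=-6444/229
back: M4=-6444/229
back: M3=57/5−11/60·-6444/229=3792/229
back: M2=-123/22−3/11·3792/229=-4629/458
back: M1=10−1/3·-4629/458=6123/458
M: M0=0, M1=6123/458, M2=-4629/458, M3=3792/229, M4=-6444/229, M5=0
seg 0: a=5, c=M0/2=0, d=(M1−M0)/(6·1)=2041/916, b=Δ0−h0·(2M0+M1)/6=-9369/916
seg 1: a=-3, c=M1/2=6123/916, d=(M2−M1)/(6·2)=-448/229, b=Δ1−h1·(2M1+M2)/6=-1623/458
seg 2: a=1, c=M2/2=-4629/916, d=(M3−M2)/(6·2)=4071/1832, b=Δ2−h2·(2M2+M3)/6=-129/458
seg 3: a=-2, c=M3/2=1896/229, d=(M4−M3)/(6·1)=-1706/229, b=Δ3−h3·(2M3+M4)/6=1413/229
seg 4: a=5, c=M4/2=-3222/229, d=(M5−M4)/(6·1)=1074/229, b=Δ4−h4·(2M4+M5)/6=87/229
t_q=3/4 → seg 0, τ=3/4; S=5+-9369/916·τ+0·τ²+2041/916·τ³=-101485/58624

  seg 0: a=5 b=-9369/916 c=0 d=2041/916
  seg 1: a=-3 b=-1623/458 c=6123/916 d=-448/229
  seg 2: a=1 b=-129/458 c=-4629/916 d=4071/1832
  seg 3: a=-2 b=1413/229 c=1896/229 d=-1706/229
  seg 4: a=5 b=87/229 c=-3222/229 d=1074/229
S(3/4) = -101485/58624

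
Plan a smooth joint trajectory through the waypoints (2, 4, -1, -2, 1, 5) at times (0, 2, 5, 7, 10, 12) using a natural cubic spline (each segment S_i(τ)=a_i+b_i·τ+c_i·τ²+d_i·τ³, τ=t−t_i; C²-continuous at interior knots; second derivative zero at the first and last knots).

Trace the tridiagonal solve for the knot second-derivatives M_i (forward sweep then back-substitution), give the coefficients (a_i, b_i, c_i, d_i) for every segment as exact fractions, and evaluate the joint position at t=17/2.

  seg 0: a=2 b=4338/2627 c=0 d=-1711/10508
  seg 1: a=4 b=-795/2627 c=-5133/5254 d=24697/141858
  seg 2: a=-1 b=-7691/5254 c=4649/7881 d=-23/426
  seg 3: a=-2 b=3907/15762 c=2096/7881 d=-721/141858
  seg 4: a=1 b=13448/7881 c=1157/5254 d=-1157/31524
S(17/2) = -44005/42032

Δ: Δ0=1, Δ1=-5/3, Δ2=-1/2, Δ3=1, Δ4=2
row 1: diag=10, rhs=-16; c'=3/10, d'=-8/5
row 2: denom=10−3·3/10=91/10; d'=(7−3·-8/5)/(91/10)=118/91
row 3: denom=10−2·20/91=870/91; d'=(9−2·118/91)/(870/91)=583/870
row 4: denom=10−3·91/290=2627/290; d'=(6−3·583/870)/(2627/290)=1157/2627
back: M4=1157/2627
back: M3=583/870−91/290·1157/2627=4192/7881
back: M2=118/91−20/91·4192/7881=9298/7881
back: M1=-8/5−3/10·9298/7881=-5133/2627
M: M0=0, M1=-5133/2627, M2=9298/7881, M3=4192/7881, M4=1157/2627, M5=0
seg 0: a=2, c=M0/2=0, d=(M1−M0)/(6·2)=-1711/10508, b=Δ0−h0·(2M0+M1)/6=4338/2627
seg 1: a=4, c=M1/2=-5133/5254, d=(M2−M1)/(6·3)=24697/141858, b=Δ1−h1·(2M1+M2)/6=-795/2627
seg 2: a=-1, c=M2/2=4649/7881, d=(M3−M2)/(6·2)=-23/426, b=Δ2−h2·(2M2+M3)/6=-7691/5254
seg 3: a=-2, c=M3/2=2096/7881, d=(M4−M3)/(6·3)=-721/141858, b=Δ3−h3·(2M3+M4)/6=3907/15762
seg 4: a=1, c=M4/2=1157/5254, d=(M5−M4)/(6·2)=-1157/31524, b=Δ4−h4·(2M4+M5)/6=13448/7881
t_q=17/2 → seg 3, τ=3/2; S=-2+3907/15762·τ+2096/7881·τ²+-721/141858·τ³=-44005/42032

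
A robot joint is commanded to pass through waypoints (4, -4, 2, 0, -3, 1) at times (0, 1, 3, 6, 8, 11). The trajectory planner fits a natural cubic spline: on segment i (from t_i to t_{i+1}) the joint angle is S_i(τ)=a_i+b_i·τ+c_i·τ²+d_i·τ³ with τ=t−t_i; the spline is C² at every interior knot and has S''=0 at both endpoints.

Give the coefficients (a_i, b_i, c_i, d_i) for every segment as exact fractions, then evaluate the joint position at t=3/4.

  seg 0: a=4 b=-24439/2418 c=0 d=5095/2418
  seg 1: a=-4 b=-4577/1209 c=5095/806 d=-7081/4836
  seg 2: a=2 b=4750/1209 c=-993/403 d=1127/3627
  seg 3: a=0 b=-2981/1209 c=134/403 d=727/9672
  seg 4: a=-3 b=-565/2418 c=1263/1612 d=-421/4836
S(3/4) = -138833/51584

Δ: Δ0=-8, Δ1=3, Δ2=-2/3, Δ3=-3/2, Δ4=4/3
row 1: diag=6, rhs=66; c'=1/3, d'=11
row 2: denom=10−2·1/3=28/3; d'=(-22−2·11)/(28/3)=-33/7
row 3: denom=10−3·9/28=253/28; d'=(-5−3·-33/7)/(253/28)=256/253
row 4: denom=10−2·56/253=2418/253; d'=(17−2·256/253)/(2418/253)=1263/806
back: M4=1263/806
back: M3=256/253−56/253·1263/806=268/403
back: M2=-33/7−9/28·268/403=-1986/403
back: M1=11−1/3·-1986/403=5095/403
M: M0=0, M1=5095/403, M2=-1986/403, M3=268/403, M4=1263/806, M5=0
seg 0: a=4, c=M0/2=0, d=(M1−M0)/(6·1)=5095/2418, b=Δ0−h0·(2M0+M1)/6=-24439/2418
seg 1: a=-4, c=M1/2=5095/806, d=(M2−M1)/(6·2)=-7081/4836, b=Δ1−h1·(2M1+M2)/6=-4577/1209
seg 2: a=2, c=M2/2=-993/403, d=(M3−M2)/(6·3)=1127/3627, b=Δ2−h2·(2M2+M3)/6=4750/1209
seg 3: a=0, c=M3/2=134/403, d=(M4−M3)/(6·2)=727/9672, b=Δ3−h3·(2M3+M4)/6=-2981/1209
seg 4: a=-3, c=M4/2=1263/1612, d=(M5−M4)/(6·3)=-421/4836, b=Δ4−h4·(2M4+M5)/6=-565/2418
t_q=3/4 → seg 0, τ=3/4; S=4+-24439/2418·τ+0·τ²+5095/2418·τ³=-138833/51584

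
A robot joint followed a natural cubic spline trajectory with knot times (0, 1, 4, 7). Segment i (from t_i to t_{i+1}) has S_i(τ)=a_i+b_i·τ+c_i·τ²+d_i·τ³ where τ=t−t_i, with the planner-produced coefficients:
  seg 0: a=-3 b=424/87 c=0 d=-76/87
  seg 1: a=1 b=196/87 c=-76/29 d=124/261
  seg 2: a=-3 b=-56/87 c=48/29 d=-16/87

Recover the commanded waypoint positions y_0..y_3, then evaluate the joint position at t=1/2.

y_0=-3 y_1=1 y_2=-3 y_3=5
S(1/2) = -39/58

y_0 = S_0(0) = a_0 = -3
y_1 = S_1(0) = a_1 = 1
y_2 = S_2(0) = a_2 = -3
y_3 = S_2(3) = 5
t_q=1/2 is in segment 0 (τ=1/2); S_0(τ)=-39/58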